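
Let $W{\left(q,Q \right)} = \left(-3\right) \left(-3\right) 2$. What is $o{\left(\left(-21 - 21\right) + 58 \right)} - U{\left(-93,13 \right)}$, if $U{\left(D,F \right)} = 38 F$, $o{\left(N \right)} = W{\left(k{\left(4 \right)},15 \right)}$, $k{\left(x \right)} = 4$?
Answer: $-476$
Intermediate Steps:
$W{\left(q,Q \right)} = 18$ ($W{\left(q,Q \right)} = 9 \cdot 2 = 18$)
$o{\left(N \right)} = 18$
$o{\left(\left(-21 - 21\right) + 58 \right)} - U{\left(-93,13 \right)} = 18 - 38 \cdot 13 = 18 - 494 = -476$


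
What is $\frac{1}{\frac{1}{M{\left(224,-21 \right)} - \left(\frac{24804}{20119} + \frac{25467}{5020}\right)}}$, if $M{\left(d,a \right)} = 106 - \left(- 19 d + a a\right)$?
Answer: $\frac{395373840327}{100997380} \approx 3914.7$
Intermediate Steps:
$M{\left(d,a \right)} = 106 - a^{2} + 19 d$ ($M{\left(d,a \right)} = 106 - \left(- 19 d + a^{2}\right) = 106 - \left(a^{2} - 19 d\right) = 106 - a^{2} + 19 d$)
$\frac{1}{\frac{1}{M{\left(224,-21 \right)} - \left(\frac{24804}{20119} + \frac{25467}{5020}\right)}} = \frac{1}{\frac{1}{\left(106 - \left(-21\right)^{2} + 19 \cdot 224\right) - \left(\frac{24804}{20119} + \frac{25467}{5020}\right)}} = \frac{1}{\frac{1}{\left(106 - 441 + 4256\right) - \frac{636886653}{100997380}}} = \frac{1}{\frac{1}{3921 - \frac{636886653}{100997380}}} = \frac{1}{\frac{1}{\frac{395373840327}{100997380}}} = \frac{1}{\frac{100997380}{395373840327}} = \frac{395373840327}{100997380}$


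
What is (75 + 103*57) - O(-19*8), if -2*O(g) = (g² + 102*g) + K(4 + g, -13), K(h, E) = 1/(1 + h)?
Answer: 2865323/294 ≈ 9746.0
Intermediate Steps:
O(g) = -51*g - g²/2 - 1/(2*(5 + g)) (O(g) = -((g² + 102*g) + 1/(1 + (4 + g)))/2 = -((g² + 102*g) + 1/(5 + g))/2 = -(g² + 1/(5 + g) + 102*g)/2 = -51*g - g²/2 - 1/(2*(5 + g)))
(75 + 103*57) - O(-19*8) = (75 + 103*57) - (-1 + (-19*8)*(-102 - (-19)*8)*(5 - 19*8))/(2*(5 - 19*8)) = (75 + 5871) - (-1 - 152*(-102 - 1*(-152))*(5 - 152))/(2*(5 - 152)) = 5946 - (-1 - 152*(-102 + 152)*(-147))/(2*(-147)) = 5946 - (-1)*(-1 - 152*50*(-147))/(2*147) = 5946 - (-1)*(-1 + 1117200)/(2*147) = 5946 - (-1)*1117199/(2*147) = 5946 - 1*(-1117199/294) = 5946 + 1117199/294 = 2865323/294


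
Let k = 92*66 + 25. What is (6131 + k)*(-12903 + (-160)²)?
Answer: 155258916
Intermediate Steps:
k = 6097 (k = 6072 + 25 = 6097)
(6131 + k)*(-12903 + (-160)²) = (6131 + 6097)*(-12903 + (-160)²) = 12228*(-12903 + 25600) = 12228*12697 = 155258916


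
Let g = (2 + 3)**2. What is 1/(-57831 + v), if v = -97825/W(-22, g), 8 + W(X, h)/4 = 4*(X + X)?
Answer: -736/42465791 ≈ -1.7332e-5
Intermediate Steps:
g = 25 (g = 5**2 = 25)
W(X, h) = -32 + 32*X (W(X, h) = -32 + 4*(4*(X + X)) = -32 + 4*(4*(2*X)) = -32 + 4*(8*X) = -32 + 32*X)
v = 97825/736 (v = -97825/(-32 + 32*(-22)) = -97825/(-32 - 704) = -97825/(-736) = -97825*(-1/736) = 97825/736 ≈ 132.91)
1/(-57831 + v) = 1/(-57831 + 97825/736) = 1/(-42465791/736) = -736/42465791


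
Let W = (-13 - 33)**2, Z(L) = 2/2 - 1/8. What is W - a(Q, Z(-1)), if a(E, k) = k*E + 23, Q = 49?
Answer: 16401/8 ≈ 2050.1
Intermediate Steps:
Z(L) = 7/8 (Z(L) = 2*(1/2) - 1*1/8 = 1 - 1/8 = 7/8)
W = 2116 (W = (-46)**2 = 2116)
a(E, k) = 23 + E*k (a(E, k) = E*k + 23 = 23 + E*k)
W - a(Q, Z(-1)) = 2116 - (23 + 49*(7/8)) = 2116 - (23 + 343/8) = 2116 - 1*527/8 = 2116 - 527/8 = 16401/8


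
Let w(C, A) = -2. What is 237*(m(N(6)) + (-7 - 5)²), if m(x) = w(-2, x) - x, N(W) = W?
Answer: 32232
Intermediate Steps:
m(x) = -2 - x
237*(m(N(6)) + (-7 - 5)²) = 237*((-2 - 1*6) + (-7 - 5)²) = 237*((-2 - 6) + (-12)²) = 237*(-8 + 144) = 237*136 = 32232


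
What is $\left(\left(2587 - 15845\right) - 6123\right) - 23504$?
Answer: $-42885$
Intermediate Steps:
$\left(\left(2587 - 15845\right) - 6123\right) - 23504 = \left(-13258 - 6123\right) - 23504 = -19381 - 23504 = -42885$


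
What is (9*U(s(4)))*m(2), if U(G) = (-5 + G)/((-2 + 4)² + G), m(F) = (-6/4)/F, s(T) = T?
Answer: 27/32 ≈ 0.84375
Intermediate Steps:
m(F) = -3/(2*F) (m(F) = (-6*¼)/F = -3/(2*F))
U(G) = (-5 + G)/(4 + G) (U(G) = (-5 + G)/(2² + G) = (-5 + G)/(4 + G))
(9*U(s(4)))*m(2) = (9*((-5 + 4)/(4 + 4)))*(-3/2/2) = (9*(-1/8))*(-3/2*½) = (9*((⅛)*(-1)))*(-¾) = (9*(-⅛))*(-¾) = -9/8*(-¾) = 27/32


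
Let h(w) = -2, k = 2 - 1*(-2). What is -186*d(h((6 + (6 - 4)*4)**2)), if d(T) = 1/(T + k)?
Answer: -93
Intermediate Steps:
k = 4 (k = 2 + 2 = 4)
d(T) = 1/(4 + T) (d(T) = 1/(T + 4) = 1/(4 + T))
-186*d(h((6 + (6 - 4)*4)**2)) = -186/(4 - 2) = -186/2 = -186*1/2 = -93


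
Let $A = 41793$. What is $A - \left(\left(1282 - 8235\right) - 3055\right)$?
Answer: $51801$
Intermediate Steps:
$A - \left(\left(1282 - 8235\right) - 3055\right) = 41793 - \left(\left(1282 - 8235\right) - 3055\right) = 41793 - \left(-6953 - 3055\right) = 41793 - -10008 = 41793 + 10008 = 51801$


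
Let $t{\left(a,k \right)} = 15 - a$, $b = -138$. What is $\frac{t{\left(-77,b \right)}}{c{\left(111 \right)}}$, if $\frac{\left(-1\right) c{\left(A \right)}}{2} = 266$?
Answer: $- \frac{23}{133} \approx -0.17293$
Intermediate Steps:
$c{\left(A \right)} = -532$ ($c{\left(A \right)} = \left(-2\right) 266 = -532$)
$\frac{t{\left(-77,b \right)}}{c{\left(111 \right)}} = \frac{15 - -77}{-532} = \left(15 + 77\right) \left(- \frac{1}{532}\right) = 92 \left(- \frac{1}{532}\right) = - \frac{23}{133}$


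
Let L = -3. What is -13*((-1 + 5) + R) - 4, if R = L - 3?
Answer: 22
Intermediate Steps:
R = -6 (R = -3 - 3 = -6)
-13*((-1 + 5) + R) - 4 = -13*((-1 + 5) - 6) - 4 = -13*(4 - 6) - 4 = -13*(-2) - 4 = 26 - 4 = 22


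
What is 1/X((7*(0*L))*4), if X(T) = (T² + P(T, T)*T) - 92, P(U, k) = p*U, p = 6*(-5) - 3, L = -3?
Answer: -1/92 ≈ -0.010870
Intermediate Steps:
p = -33 (p = -30 - 3 = -33)
P(U, k) = -33*U
X(T) = -92 - 32*T² (X(T) = (T² + (-33*T)*T) - 92 = (T² - 33*T²) - 92 = -32*T² - 92 = -92 - 32*T²)
1/X((7*(0*L))*4) = 1/(-92 - 32*((7*(0*(-3)))*4)²) = 1/(-92 - 32*((7*0)*4)²) = 1/(-92 - 32*(0*4)²) = 1/(-92 - 32*0²) = 1/(-92 - 32*0) = 1/(-92 + 0) = 1/(-92) = -1/92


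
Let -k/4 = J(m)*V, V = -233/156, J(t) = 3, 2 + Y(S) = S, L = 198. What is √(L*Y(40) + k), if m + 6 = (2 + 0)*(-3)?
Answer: √1274585/13 ≈ 86.844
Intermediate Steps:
m = -12 (m = -6 + (2 + 0)*(-3) = -6 + 2*(-3) = -6 - 6 = -12)
Y(S) = -2 + S
V = -233/156 (V = -233*1/156 = -233/156 ≈ -1.4936)
k = 233/13 (k = -12*(-233)/156 = -4*(-233/52) = 233/13 ≈ 17.923)
√(L*Y(40) + k) = √(198*(-2 + 40) + 233/13) = √(198*38 + 233/13) = √(7524 + 233/13) = √(98045/13) = √1274585/13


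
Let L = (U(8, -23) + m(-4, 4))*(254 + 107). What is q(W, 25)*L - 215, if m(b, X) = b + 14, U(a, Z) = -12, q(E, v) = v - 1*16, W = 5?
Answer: -6713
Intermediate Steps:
q(E, v) = -16 + v (q(E, v) = v - 16 = -16 + v)
m(b, X) = 14 + b
L = -722 (L = (-12 + (14 - 4))*(254 + 107) = (-12 + 10)*361 = -2*361 = -722)
q(W, 25)*L - 215 = (-16 + 25)*(-722) - 215 = 9*(-722) - 215 = -6498 - 215 = -6713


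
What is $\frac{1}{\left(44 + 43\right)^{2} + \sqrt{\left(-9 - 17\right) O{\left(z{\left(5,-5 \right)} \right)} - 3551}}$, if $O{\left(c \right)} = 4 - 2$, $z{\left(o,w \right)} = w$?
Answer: $\frac{2523}{19097788} - \frac{i \sqrt{3603}}{57293364} \approx 0.00013211 - 1.0477 \cdot 10^{-6} i$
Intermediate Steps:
$O{\left(c \right)} = 2$
$\frac{1}{\left(44 + 43\right)^{2} + \sqrt{\left(-9 - 17\right) O{\left(z{\left(5,-5 \right)} \right)} - 3551}} = \frac{1}{\left(44 + 43\right)^{2} + \sqrt{\left(-9 - 17\right) 2 - 3551}} = \frac{1}{87^{2} + \sqrt{\left(-26\right) 2 - 3551}} = \frac{1}{7569 + \sqrt{-52 - 3551}} = \frac{1}{7569 + \sqrt{-3603}} = \frac{1}{7569 + i \sqrt{3603}}$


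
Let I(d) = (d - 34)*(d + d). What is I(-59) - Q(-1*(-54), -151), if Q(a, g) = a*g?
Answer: 19128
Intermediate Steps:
I(d) = 2*d*(-34 + d) (I(d) = (-34 + d)*(2*d) = 2*d*(-34 + d))
I(-59) - Q(-1*(-54), -151) = 2*(-59)*(-34 - 59) - (-1*(-54))*(-151) = 2*(-59)*(-93) - 54*(-151) = 10974 - 1*(-8154) = 10974 + 8154 = 19128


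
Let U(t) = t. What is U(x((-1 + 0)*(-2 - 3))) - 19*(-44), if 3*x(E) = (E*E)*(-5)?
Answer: 2383/3 ≈ 794.33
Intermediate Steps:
x(E) = -5*E²/3 (x(E) = ((E*E)*(-5))/3 = (E²*(-5))/3 = (-5*E²)/3 = -5*E²/3)
U(x((-1 + 0)*(-2 - 3))) - 19*(-44) = -5*(-1 + 0)²*(-2 - 3)²/3 - 19*(-44) = -5*(-1*(-5))²/3 + 836 = -5/3*5² + 836 = -5/3*25 + 836 = -125/3 + 836 = 2383/3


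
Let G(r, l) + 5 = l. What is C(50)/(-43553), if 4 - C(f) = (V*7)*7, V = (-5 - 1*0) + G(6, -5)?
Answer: -739/43553 ≈ -0.016968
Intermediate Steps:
G(r, l) = -5 + l
V = -15 (V = (-5 - 1*0) + (-5 - 5) = (-5 + 0) - 10 = -5 - 10 = -15)
C(f) = 739 (C(f) = 4 - (-15*7)*7 = 4 - (-105)*7 = 4 - 1*(-735) = 4 + 735 = 739)
C(50)/(-43553) = 739/(-43553) = 739*(-1/43553) = -739/43553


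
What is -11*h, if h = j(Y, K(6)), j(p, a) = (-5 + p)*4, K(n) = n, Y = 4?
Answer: 44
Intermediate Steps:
j(p, a) = -20 + 4*p
h = -4 (h = -20 + 4*4 = -20 + 16 = -4)
-11*h = -11*(-4) = 44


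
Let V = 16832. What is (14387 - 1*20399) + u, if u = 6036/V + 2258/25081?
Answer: -634464229283/105540848 ≈ -6011.6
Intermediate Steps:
u = 47348893/105540848 (u = 6036/16832 + 2258/25081 = 6036*(1/16832) + 2258*(1/25081) = 1509/4208 + 2258/25081 = 47348893/105540848 ≈ 0.44863)
(14387 - 1*20399) + u = (14387 - 1*20399) + 47348893/105540848 = (14387 - 20399) + 47348893/105540848 = -6012 + 47348893/105540848 = -634464229283/105540848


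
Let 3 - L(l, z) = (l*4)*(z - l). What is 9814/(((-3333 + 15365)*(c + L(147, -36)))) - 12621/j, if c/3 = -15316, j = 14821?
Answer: -4681567879177/5497709802624 ≈ -0.85155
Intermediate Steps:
c = -45948 (c = 3*(-15316) = -45948)
L(l, z) = 3 - 4*l*(z - l) (L(l, z) = 3 - l*4*(z - l) = 3 - 4*l*(z - l))
9814/(((-3333 + 15365)*(c + L(147, -36)))) - 12621/j = 9814/(((-3333 + 15365)*(-45948 + (3 + 4*147² - 4*147*(-36))))) - 12621/14821 = 9814/((12032*(-45948 + (3 + 4*21609 + 21168)))) - 12621*1/14821 = 9814/((12032*(-45948 + (3 + 86436 + 21168)))) - 12621/14821 = 9814/((12032*(-45948 + 107607))) - 12621/14821 = 9814/((12032*61659)) - 12621/14821 = 9814/741881088 - 12621/14821 = 9814*(1/741881088) - 12621/14821 = 4907/370940544 - 12621/14821 = -4681567879177/5497709802624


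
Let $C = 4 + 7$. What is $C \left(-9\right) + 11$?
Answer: $-88$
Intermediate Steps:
$C = 11$
$C \left(-9\right) + 11 = 11 \left(-9\right) + 11 = -99 + 11 = -88$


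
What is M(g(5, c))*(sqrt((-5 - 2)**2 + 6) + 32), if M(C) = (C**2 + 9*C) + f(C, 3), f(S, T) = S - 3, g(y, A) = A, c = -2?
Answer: -608 - 19*sqrt(55) ≈ -748.91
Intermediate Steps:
f(S, T) = -3 + S
M(C) = -3 + C**2 + 10*C (M(C) = (C**2 + 9*C) + (-3 + C) = -3 + C**2 + 10*C)
M(g(5, c))*(sqrt((-5 - 2)**2 + 6) + 32) = (-3 + (-2)**2 + 10*(-2))*(sqrt((-5 - 2)**2 + 6) + 32) = (-3 + 4 - 20)*(sqrt((-7)**2 + 6) + 32) = -19*(sqrt(49 + 6) + 32) = -19*(sqrt(55) + 32) = -19*(32 + sqrt(55)) = -608 - 19*sqrt(55)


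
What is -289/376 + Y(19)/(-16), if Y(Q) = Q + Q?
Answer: -591/188 ≈ -3.1436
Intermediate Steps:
Y(Q) = 2*Q
-289/376 + Y(19)/(-16) = -289/376 + (2*19)/(-16) = -289*1/376 + 38*(-1/16) = -289/376 - 19/8 = -591/188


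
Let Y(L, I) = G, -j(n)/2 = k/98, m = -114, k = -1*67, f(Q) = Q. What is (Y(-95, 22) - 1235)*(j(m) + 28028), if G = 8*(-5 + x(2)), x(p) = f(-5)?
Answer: -1806072285/49 ≈ -3.6859e+7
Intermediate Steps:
x(p) = -5
k = -67
G = -80 (G = 8*(-5 - 5) = 8*(-10) = -80)
j(n) = 67/49 (j(n) = -(-134)/98 = -2*(-67/98) = 67/49)
Y(L, I) = -80
(Y(-95, 22) - 1235)*(j(m) + 28028) = (-80 - 1235)*(67/49 + 28028) = -1315*1373439/49 = -1806072285/49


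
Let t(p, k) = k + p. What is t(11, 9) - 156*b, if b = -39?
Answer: 6104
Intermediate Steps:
t(11, 9) - 156*b = (9 + 11) - 156*(-39) = 20 + 6084 = 6104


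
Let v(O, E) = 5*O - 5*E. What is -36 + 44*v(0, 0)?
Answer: -36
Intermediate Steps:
v(O, E) = -5*E + 5*O
-36 + 44*v(0, 0) = -36 + 44*(-5*0 + 5*0) = -36 + 44*(0 + 0) = -36 + 44*0 = -36 + 0 = -36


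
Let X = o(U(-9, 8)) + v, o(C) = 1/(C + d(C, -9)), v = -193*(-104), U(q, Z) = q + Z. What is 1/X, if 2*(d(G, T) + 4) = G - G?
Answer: 5/100359 ≈ 4.9821e-5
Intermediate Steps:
U(q, Z) = Z + q
d(G, T) = -4 (d(G, T) = -4 + (G - G)/2 = -4 + (½)*0 = -4 + 0 = -4)
v = 20072
o(C) = 1/(-4 + C) (o(C) = 1/(C - 4) = 1/(-4 + C))
X = 100359/5 (X = 1/(-4 + (8 - 9)) + 20072 = 1/(-4 - 1) + 20072 = 1/(-5) + 20072 = -⅕ + 20072 = 100359/5 ≈ 20072.)
1/X = 1/(100359/5) = 5/100359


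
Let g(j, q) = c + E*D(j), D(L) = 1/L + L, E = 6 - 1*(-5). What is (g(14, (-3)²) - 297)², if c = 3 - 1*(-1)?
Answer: 3744225/196 ≈ 19103.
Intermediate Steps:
c = 4 (c = 3 + 1 = 4)
E = 11 (E = 6 + 5 = 11)
D(L) = L + 1/L
g(j, q) = 4 + 11*j + 11/j (g(j, q) = 4 + 11*(j + 1/j) = 4 + (11*j + 11/j) = 4 + 11*j + 11/j)
(g(14, (-3)²) - 297)² = ((4 + 11*14 + 11/14) - 297)² = ((4 + 154 + 11*(1/14)) - 297)² = ((4 + 154 + 11/14) - 297)² = (2223/14 - 297)² = (-1935/14)² = 3744225/196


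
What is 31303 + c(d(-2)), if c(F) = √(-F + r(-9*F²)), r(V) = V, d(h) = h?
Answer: 31303 + I*√34 ≈ 31303.0 + 5.831*I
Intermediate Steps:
c(F) = √(-F - 9*F²)
31303 + c(d(-2)) = 31303 + √(-2*(-1 - 9*(-2))) = 31303 + √(-2*(-1 + 18)) = 31303 + √(-2*17) = 31303 + √(-34) = 31303 + I*√34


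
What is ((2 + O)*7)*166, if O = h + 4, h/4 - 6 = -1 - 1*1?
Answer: 25564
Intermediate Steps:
h = 16 (h = 24 + 4*(-1 - 1*1) = 24 + 4*(-1 - 1) = 24 + 4*(-2) = 24 - 8 = 16)
O = 20 (O = 16 + 4 = 20)
((2 + O)*7)*166 = ((2 + 20)*7)*166 = (22*7)*166 = 154*166 = 25564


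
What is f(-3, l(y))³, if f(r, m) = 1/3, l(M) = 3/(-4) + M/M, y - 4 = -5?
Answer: 1/27 ≈ 0.037037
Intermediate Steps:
y = -1 (y = 4 - 5 = -1)
l(M) = ¼ (l(M) = 3*(-¼) + 1 = -¾ + 1 = ¼)
f(r, m) = ⅓
f(-3, l(y))³ = (⅓)³ = 1/27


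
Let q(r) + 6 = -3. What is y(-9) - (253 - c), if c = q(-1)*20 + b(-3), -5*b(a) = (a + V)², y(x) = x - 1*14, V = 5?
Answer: -2284/5 ≈ -456.80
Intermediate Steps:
y(x) = -14 + x (y(x) = x - 14 = -14 + x)
q(r) = -9 (q(r) = -6 - 3 = -9)
b(a) = -(5 + a)²/5 (b(a) = -(a + 5)²/5 = -(5 + a)²/5)
c = -904/5 (c = -9*20 - (5 - 3)²/5 = -180 - ⅕*2² = -180 - ⅕*4 = -180 - ⅘ = -904/5 ≈ -180.80)
y(-9) - (253 - c) = (-14 - 9) - (253 - 1*(-904/5)) = -23 - (253 + 904/5) = -23 - 1*2169/5 = -23 - 2169/5 = -2284/5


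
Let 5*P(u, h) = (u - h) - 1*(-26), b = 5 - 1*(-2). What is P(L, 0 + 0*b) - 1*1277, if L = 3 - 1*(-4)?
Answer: -6352/5 ≈ -1270.4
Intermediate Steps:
b = 7 (b = 5 + 2 = 7)
L = 7 (L = 3 + 4 = 7)
P(u, h) = 26/5 - h/5 + u/5 (P(u, h) = ((u - h) - 1*(-26))/5 = ((u - h) + 26)/5 = (26 + u - h)/5 = 26/5 - h/5 + u/5)
P(L, 0 + 0*b) - 1*1277 = (26/5 - (0 + 0*7)/5 + (⅕)*7) - 1*1277 = (26/5 - (0 + 0)/5 + 7/5) - 1277 = (26/5 - ⅕*0 + 7/5) - 1277 = (26/5 + 0 + 7/5) - 1277 = 33/5 - 1277 = -6352/5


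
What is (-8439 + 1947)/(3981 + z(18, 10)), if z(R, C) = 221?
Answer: -3246/2101 ≈ -1.5450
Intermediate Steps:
(-8439 + 1947)/(3981 + z(18, 10)) = (-8439 + 1947)/(3981 + 221) = -6492/4202 = -6492*1/4202 = -3246/2101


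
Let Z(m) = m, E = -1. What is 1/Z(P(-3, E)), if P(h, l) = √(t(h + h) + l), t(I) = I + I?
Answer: -I*√13/13 ≈ -0.27735*I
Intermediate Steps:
t(I) = 2*I
P(h, l) = √(l + 4*h) (P(h, l) = √(2*(h + h) + l) = √(2*(2*h) + l) = √(4*h + l) = √(l + 4*h))
1/Z(P(-3, E)) = 1/(√(-1 + 4*(-3))) = 1/(√(-1 - 12)) = 1/(√(-13)) = 1/(I*√13) = -I*√13/13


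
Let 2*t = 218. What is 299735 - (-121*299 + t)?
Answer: 335805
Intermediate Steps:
t = 109 (t = (½)*218 = 109)
299735 - (-121*299 + t) = 299735 - (-121*299 + 109) = 299735 - (-36179 + 109) = 299735 - 1*(-36070) = 299735 + 36070 = 335805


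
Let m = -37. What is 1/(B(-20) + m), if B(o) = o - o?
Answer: -1/37 ≈ -0.027027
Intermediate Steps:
B(o) = 0
1/(B(-20) + m) = 1/(0 - 37) = 1/(-37) = -1/37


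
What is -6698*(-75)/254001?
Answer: 167450/84667 ≈ 1.9777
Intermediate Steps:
-6698*(-75)/254001 = 502350*(1/254001) = 167450/84667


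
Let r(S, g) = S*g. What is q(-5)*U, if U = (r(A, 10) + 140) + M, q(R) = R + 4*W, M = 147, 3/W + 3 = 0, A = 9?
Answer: -3393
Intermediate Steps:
W = -1 (W = 3/(-3 + 0) = 3/(-3) = 3*(-⅓) = -1)
q(R) = -4 + R (q(R) = R + 4*(-1) = R - 4 = -4 + R)
U = 377 (U = (9*10 + 140) + 147 = (90 + 140) + 147 = 230 + 147 = 377)
q(-5)*U = (-4 - 5)*377 = -9*377 = -3393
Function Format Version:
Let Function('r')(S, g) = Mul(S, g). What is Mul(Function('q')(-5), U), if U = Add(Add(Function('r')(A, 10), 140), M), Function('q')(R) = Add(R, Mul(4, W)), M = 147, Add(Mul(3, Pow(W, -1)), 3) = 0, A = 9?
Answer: -3393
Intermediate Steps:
W = -1 (W = Mul(3, Pow(Add(-3, 0), -1)) = Mul(3, Pow(-3, -1)) = Mul(3, Rational(-1, 3)) = -1)
Function('q')(R) = Add(-4, R) (Function('q')(R) = Add(R, Mul(4, -1)) = Add(R, -4) = Add(-4, R))
U = 377 (U = Add(Add(Mul(9, 10), 140), 147) = Add(Add(90, 140), 147) = Add(230, 147) = 377)
Mul(Function('q')(-5), U) = Mul(Add(-4, -5), 377) = Mul(-9, 377) = -3393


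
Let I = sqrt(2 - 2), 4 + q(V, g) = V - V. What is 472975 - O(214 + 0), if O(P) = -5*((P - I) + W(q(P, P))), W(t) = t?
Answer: 474025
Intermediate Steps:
q(V, g) = -4 (q(V, g) = -4 + (V - V) = -4 + 0 = -4)
I = 0 (I = sqrt(0) = 0)
O(P) = 20 - 5*P (O(P) = -5*((P - 1*0) - 4) = -5*((P + 0) - 4) = -5*(P - 4) = -5*(-4 + P) = 20 - 5*P)
472975 - O(214 + 0) = 472975 - (20 - 5*(214 + 0)) = 472975 - (20 - 5*214) = 472975 - (20 - 1070) = 472975 - 1*(-1050) = 472975 + 1050 = 474025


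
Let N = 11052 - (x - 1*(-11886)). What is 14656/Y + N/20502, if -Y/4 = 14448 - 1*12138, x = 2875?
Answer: -13947853/7893270 ≈ -1.7671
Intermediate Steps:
Y = -9240 (Y = -4*(14448 - 1*12138) = -4*(14448 - 12138) = -4*2310 = -9240)
N = -3709 (N = 11052 - (2875 - 1*(-11886)) = 11052 - (2875 + 11886) = 11052 - 1*14761 = 11052 - 14761 = -3709)
14656/Y + N/20502 = 14656/(-9240) - 3709/20502 = 14656*(-1/9240) - 3709*1/20502 = -1832/1155 - 3709/20502 = -13947853/7893270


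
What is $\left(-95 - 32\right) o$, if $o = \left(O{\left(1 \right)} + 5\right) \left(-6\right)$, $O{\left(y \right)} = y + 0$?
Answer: $4572$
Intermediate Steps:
$O{\left(y \right)} = y$
$o = -36$ ($o = \left(1 + 5\right) \left(-6\right) = 6 \left(-6\right) = -36$)
$\left(-95 - 32\right) o = \left(-95 - 32\right) \left(-36\right) = \left(-127\right) \left(-36\right) = 4572$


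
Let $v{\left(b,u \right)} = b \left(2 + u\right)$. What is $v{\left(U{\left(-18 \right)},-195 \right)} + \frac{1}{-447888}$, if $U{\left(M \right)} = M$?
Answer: $\frac{1555962911}{447888} \approx 3474.0$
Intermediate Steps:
$v{\left(U{\left(-18 \right)},-195 \right)} + \frac{1}{-447888} = - 18 \left(2 - 195\right) + \frac{1}{-447888} = \left(-18\right) \left(-193\right) - \frac{1}{447888} = 3474 - \frac{1}{447888} = \frac{1555962911}{447888}$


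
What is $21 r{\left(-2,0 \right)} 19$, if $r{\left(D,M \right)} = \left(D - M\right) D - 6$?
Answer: $-798$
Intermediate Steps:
$r{\left(D,M \right)} = -6 + D \left(D - M\right)$ ($r{\left(D,M \right)} = D \left(D - M\right) - 6 = -6 + D \left(D - M\right)$)
$21 r{\left(-2,0 \right)} 19 = 21 \left(-6 + \left(-2\right)^{2} - \left(-2\right) 0\right) 19 = 21 \left(-6 + 4 + 0\right) 19 = 21 \left(-2\right) 19 = \left(-42\right) 19 = -798$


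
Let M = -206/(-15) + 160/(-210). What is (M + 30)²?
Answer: 2262016/1225 ≈ 1846.5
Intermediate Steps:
M = 454/35 (M = -206*(-1/15) + 160*(-1/210) = 206/15 - 16/21 = 454/35 ≈ 12.971)
(M + 30)² = (454/35 + 30)² = (1504/35)² = 2262016/1225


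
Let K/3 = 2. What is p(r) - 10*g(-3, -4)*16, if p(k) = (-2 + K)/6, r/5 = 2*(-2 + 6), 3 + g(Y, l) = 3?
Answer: ⅔ ≈ 0.66667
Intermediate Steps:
g(Y, l) = 0 (g(Y, l) = -3 + 3 = 0)
K = 6 (K = 3*2 = 6)
r = 40 (r = 5*(2*(-2 + 6)) = 5*(2*4) = 5*8 = 40)
p(k) = ⅔ (p(k) = (-2 + 6)/6 = (⅙)*4 = ⅔)
p(r) - 10*g(-3, -4)*16 = ⅔ - 10*0*16 = ⅔ + 0*16 = ⅔ + 0 = ⅔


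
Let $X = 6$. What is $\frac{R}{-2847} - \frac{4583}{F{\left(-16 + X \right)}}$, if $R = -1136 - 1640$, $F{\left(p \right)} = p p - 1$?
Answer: $- \frac{4257659}{93951} \approx -45.318$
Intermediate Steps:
$F{\left(p \right)} = -1 + p^{2}$ ($F{\left(p \right)} = p^{2} - 1 = -1 + p^{2}$)
$R = -2776$
$\frac{R}{-2847} - \frac{4583}{F{\left(-16 + X \right)}} = - \frac{2776}{-2847} - \frac{4583}{-1 + \left(-16 + 6\right)^{2}} = \left(-2776\right) \left(- \frac{1}{2847}\right) - \frac{4583}{-1 + \left(-10\right)^{2}} = \frac{2776}{2847} - \frac{4583}{-1 + 100} = \frac{2776}{2847} - \frac{4583}{99} = - \frac{4257659}{93951}$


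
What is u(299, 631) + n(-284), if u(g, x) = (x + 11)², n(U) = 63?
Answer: 412227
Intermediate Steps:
u(g, x) = (11 + x)²
u(299, 631) + n(-284) = (11 + 631)² + 63 = 642² + 63 = 412164 + 63 = 412227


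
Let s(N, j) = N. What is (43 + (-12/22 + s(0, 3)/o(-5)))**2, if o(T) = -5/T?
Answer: 218089/121 ≈ 1802.4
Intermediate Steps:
(43 + (-12/22 + s(0, 3)/o(-5)))**2 = (43 + (-12/22 + 0/((-5/(-5)))))**2 = (43 + (-12*1/22 + 0/((-5*(-1/5)))))**2 = (43 + (-6/11 + 0/1))**2 = (43 + (-6/11 + 0*1))**2 = (43 + (-6/11 + 0))**2 = (43 - 6/11)**2 = (467/11)**2 = 218089/121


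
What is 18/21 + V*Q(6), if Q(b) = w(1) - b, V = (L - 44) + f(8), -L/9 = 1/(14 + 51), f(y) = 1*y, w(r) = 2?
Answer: 66162/455 ≈ 145.41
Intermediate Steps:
f(y) = y
L = -9/65 (L = -9/(14 + 51) = -9/65 ≈ -0.13846)
V = -2349/65 (V = (-9/65 - 44) + 8 = -2869/65 + 8 = -2349/65 ≈ -36.138)
Q(b) = 2 - b
18/21 + V*Q(6) = 18/21 - 2349*(2 - 1*6)/65 = 18*(1/21) - 2349*(2 - 6)/65 = 6/7 - 2349/65*(-4) = 6/7 + 9396/65 = 66162/455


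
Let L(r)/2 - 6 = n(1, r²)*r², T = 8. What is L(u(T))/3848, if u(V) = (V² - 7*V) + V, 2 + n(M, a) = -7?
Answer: -1149/962 ≈ -1.1944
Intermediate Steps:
n(M, a) = -9 (n(M, a) = -2 - 7 = -9)
u(V) = V² - 6*V
L(r) = 12 - 18*r² (L(r) = 12 + 2*(-9*r²) = 12 - 18*r²)
L(u(T))/3848 = (12 - 18*64*(-6 + 8)²)/3848 = (12 - 18*(8*2)²)*(1/3848) = (12 - 18*16²)*(1/3848) = (12 - 18*256)*(1/3848) = (12 - 4608)*(1/3848) = -4596*1/3848 = -1149/962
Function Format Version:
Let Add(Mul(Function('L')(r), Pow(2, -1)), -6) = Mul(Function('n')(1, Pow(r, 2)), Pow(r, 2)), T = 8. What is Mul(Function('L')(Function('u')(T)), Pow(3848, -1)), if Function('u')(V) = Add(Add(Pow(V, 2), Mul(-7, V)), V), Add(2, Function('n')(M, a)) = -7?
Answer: Rational(-1149, 962) ≈ -1.1944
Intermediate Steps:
Function('n')(M, a) = -9 (Function('n')(M, a) = Add(-2, -7) = -9)
Function('u')(V) = Add(Pow(V, 2), Mul(-6, V))
Function('L')(r) = Add(12, Mul(-18, Pow(r, 2))) (Function('L')(r) = Add(12, Mul(2, Mul(-9, Pow(r, 2)))) = Add(12, Mul(-18, Pow(r, 2))))
Mul(Function('L')(Function('u')(T)), Pow(3848, -1)) = Mul(Add(12, Mul(-18, Pow(Mul(8, Add(-6, 8)), 2))), Pow(3848, -1)) = Mul(Add(12, Mul(-18, Pow(Mul(8, 2), 2))), Rational(1, 3848)) = Mul(Add(12, Mul(-18, Pow(16, 2))), Rational(1, 3848)) = Mul(Add(12, Mul(-18, 256)), Rational(1, 3848)) = Mul(Add(12, -4608), Rational(1, 3848)) = Mul(-4596, Rational(1, 3848)) = Rational(-1149, 962)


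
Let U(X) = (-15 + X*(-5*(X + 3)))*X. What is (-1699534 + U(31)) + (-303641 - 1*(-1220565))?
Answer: -946445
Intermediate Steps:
U(X) = X*(-15 + X*(-15 - 5*X)) (U(X) = (-15 + X*(-5*(3 + X)))*X = (-15 + X*(-15 - 5*X))*X = X*(-15 + X*(-15 - 5*X)))
(-1699534 + U(31)) + (-303641 - 1*(-1220565)) = (-1699534 - 5*31*(3 + 31**2 + 3*31)) + (-303641 - 1*(-1220565)) = (-1699534 - 5*31*(3 + 961 + 93)) + (-303641 + 1220565) = (-1699534 - 5*31*1057) + 916924 = (-1699534 - 163835) + 916924 = -1863369 + 916924 = -946445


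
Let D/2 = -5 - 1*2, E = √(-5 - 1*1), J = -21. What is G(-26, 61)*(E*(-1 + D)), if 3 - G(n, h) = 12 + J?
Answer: -180*I*√6 ≈ -440.91*I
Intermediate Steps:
E = I*√6 (E = √(-5 - 1) = √(-6) = I*√6 ≈ 2.4495*I)
D = -14 (D = 2*(-5 - 1*2) = 2*(-5 - 2) = 2*(-7) = -14)
G(n, h) = 12 (G(n, h) = 3 - (12 - 21) = 3 - 1*(-9) = 3 + 9 = 12)
G(-26, 61)*(E*(-1 + D)) = 12*((I*√6)*(-1 - 14)) = 12*((I*√6)*(-15)) = 12*(-15*I*√6) = -180*I*√6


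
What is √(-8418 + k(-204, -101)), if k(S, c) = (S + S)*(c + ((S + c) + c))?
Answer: √198438 ≈ 445.46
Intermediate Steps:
k(S, c) = 2*S*(S + 3*c) (k(S, c) = (2*S)*(c + (S + 2*c)) = (2*S)*(S + 3*c) = 2*S*(S + 3*c))
√(-8418 + k(-204, -101)) = √(-8418 + 2*(-204)*(-204 + 3*(-101))) = √(-8418 + 2*(-204)*(-204 - 303)) = √(-8418 + 2*(-204)*(-507)) = √(-8418 + 206856) = √198438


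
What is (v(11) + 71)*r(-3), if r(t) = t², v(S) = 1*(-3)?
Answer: 612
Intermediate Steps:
v(S) = -3
(v(11) + 71)*r(-3) = (-3 + 71)*(-3)² = 68*9 = 612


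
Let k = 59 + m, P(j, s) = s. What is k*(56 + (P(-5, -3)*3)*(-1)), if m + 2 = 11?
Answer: 4420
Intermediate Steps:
m = 9 (m = -2 + 11 = 9)
k = 68 (k = 59 + 9 = 68)
k*(56 + (P(-5, -3)*3)*(-1)) = 68*(56 - 3*3*(-1)) = 68*(56 - 9*(-1)) = 68*(56 + 9) = 68*65 = 4420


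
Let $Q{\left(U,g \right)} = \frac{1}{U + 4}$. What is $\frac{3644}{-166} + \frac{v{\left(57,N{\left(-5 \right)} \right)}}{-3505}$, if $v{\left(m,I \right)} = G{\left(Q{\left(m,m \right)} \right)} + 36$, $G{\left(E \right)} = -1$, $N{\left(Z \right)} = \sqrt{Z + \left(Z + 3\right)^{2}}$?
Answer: $- \frac{1277803}{58183} \approx -21.962$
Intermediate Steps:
$N{\left(Z \right)} = \sqrt{Z + \left(3 + Z\right)^{2}}$
$Q{\left(U,g \right)} = \frac{1}{4 + U}$
$v{\left(m,I \right)} = 35$ ($v{\left(m,I \right)} = -1 + 36 = 35$)
$\frac{3644}{-166} + \frac{v{\left(57,N{\left(-5 \right)} \right)}}{-3505} = \frac{3644}{-166} + \frac{35}{-3505} = 3644 \left(- \frac{1}{166}\right) + 35 \left(- \frac{1}{3505}\right) = - \frac{1822}{83} - \frac{7}{701} = - \frac{1277803}{58183}$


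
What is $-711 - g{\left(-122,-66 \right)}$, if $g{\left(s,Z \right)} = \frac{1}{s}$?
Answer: $- \frac{86741}{122} \approx -710.99$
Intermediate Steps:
$-711 - g{\left(-122,-66 \right)} = -711 - \frac{1}{-122} = -711 - - \frac{1}{122} = -711 + \frac{1}{122} = - \frac{86741}{122}$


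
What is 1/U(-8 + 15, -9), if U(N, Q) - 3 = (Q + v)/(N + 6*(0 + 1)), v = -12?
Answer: 13/18 ≈ 0.72222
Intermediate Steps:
U(N, Q) = 3 + (-12 + Q)/(6 + N) (U(N, Q) = 3 + (Q - 12)/(N + 6*(0 + 1)) = 3 + (-12 + Q)/(N + 6*1) = 3 + (-12 + Q)/(N + 6) = 3 + (-12 + Q)/(6 + N))
1/U(-8 + 15, -9) = 1/((6 - 9 + 3*(-8 + 15))/(6 + (-8 + 15))) = 1/((6 - 9 + 3*7)/(6 + 7)) = 1/((6 - 9 + 21)/13) = 1/((1/13)*18) = 1/(18/13) = 13/18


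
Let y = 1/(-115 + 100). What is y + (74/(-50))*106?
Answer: -11771/75 ≈ -156.95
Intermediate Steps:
y = -1/15 (y = 1/(-15) = -1/15 ≈ -0.066667)
y + (74/(-50))*106 = -1/15 + (74/(-50))*106 = -1/15 + (74*(-1/50))*106 = -1/15 - 37/25*106 = -1/15 - 3922/25 = -11771/75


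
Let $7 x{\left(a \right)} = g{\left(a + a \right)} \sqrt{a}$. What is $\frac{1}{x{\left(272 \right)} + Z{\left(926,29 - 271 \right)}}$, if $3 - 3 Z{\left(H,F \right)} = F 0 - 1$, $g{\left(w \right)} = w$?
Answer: $- \frac{147}{181112636} + \frac{8568 \sqrt{17}}{45278159} \approx 0.00077941$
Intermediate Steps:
$Z{\left(H,F \right)} = \frac{4}{3}$ ($Z{\left(H,F \right)} = 1 - \frac{F 0 - 1}{3} = 1 - \frac{0 - 1}{3} = 1 - - \frac{1}{3} = 1 + \frac{1}{3} = \frac{4}{3}$)
$x{\left(a \right)} = \frac{2 a^{\frac{3}{2}}}{7}$ ($x{\left(a \right)} = \frac{\left(a + a\right) \sqrt{a}}{7} = \frac{2 a \sqrt{a}}{7} = \frac{2 a^{\frac{3}{2}}}{7}$)
$\frac{1}{x{\left(272 \right)} + Z{\left(926,29 - 271 \right)}} = \frac{1}{\frac{2 \cdot 272^{\frac{3}{2}}}{7} + \frac{4}{3}} = \frac{1}{\frac{2 \cdot 1088 \sqrt{17}}{7} + \frac{4}{3}} = \frac{1}{\frac{2176 \sqrt{17}}{7} + \frac{4}{3}} = \frac{1}{\frac{4}{3} + \frac{2176 \sqrt{17}}{7}}$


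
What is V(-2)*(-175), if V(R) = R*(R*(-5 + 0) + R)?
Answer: 2800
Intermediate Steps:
V(R) = -4*R² (V(R) = R*(R*(-5) + R) = R*(-5*R + R) = R*(-4*R) = -4*R²)
V(-2)*(-175) = -4*(-2)²*(-175) = -4*4*(-175) = -16*(-175) = 2800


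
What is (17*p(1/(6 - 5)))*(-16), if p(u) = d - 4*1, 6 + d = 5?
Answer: 1360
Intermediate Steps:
d = -1 (d = -6 + 5 = -1)
p(u) = -5 (p(u) = -1 - 4*1 = -1 - 4 = -5)
(17*p(1/(6 - 5)))*(-16) = (17*(-5))*(-16) = -85*(-16) = 1360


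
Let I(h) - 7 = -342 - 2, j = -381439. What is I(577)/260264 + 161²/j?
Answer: -6874848087/99274839896 ≈ -0.069251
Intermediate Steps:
I(h) = -337 (I(h) = 7 + (-342 - 2) = 7 - 344 = -337)
I(577)/260264 + 161²/j = -337/260264 + 161²/(-381439) = -337*1/260264 + 25921*(-1/381439) = -337/260264 - 25921/381439 = -6874848087/99274839896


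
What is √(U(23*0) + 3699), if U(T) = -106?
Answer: √3593 ≈ 59.942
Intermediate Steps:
√(U(23*0) + 3699) = √(-106 + 3699) = √3593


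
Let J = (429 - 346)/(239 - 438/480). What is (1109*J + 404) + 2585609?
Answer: 49263153371/19047 ≈ 2.5864e+6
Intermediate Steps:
J = 6640/19047 (J = 83/(239 - 438*1/480) = 83/(239 - 73/80) = 83/(19047/80) = 83*(80/19047) = 6640/19047 ≈ 0.34861)
(1109*J + 404) + 2585609 = (1109*(6640/19047) + 404) + 2585609 = (7363760/19047 + 404) + 2585609 = 15058748/19047 + 2585609 = 49263153371/19047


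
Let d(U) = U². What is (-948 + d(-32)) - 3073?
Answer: -2997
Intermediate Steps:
(-948 + d(-32)) - 3073 = (-948 + (-32)²) - 3073 = (-948 + 1024) - 3073 = 76 - 3073 = -2997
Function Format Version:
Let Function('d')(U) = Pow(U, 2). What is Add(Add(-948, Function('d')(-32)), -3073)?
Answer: -2997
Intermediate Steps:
Add(Add(-948, Function('d')(-32)), -3073) = Add(Add(-948, Pow(-32, 2)), -3073) = Add(Add(-948, 1024), -3073) = Add(76, -3073) = -2997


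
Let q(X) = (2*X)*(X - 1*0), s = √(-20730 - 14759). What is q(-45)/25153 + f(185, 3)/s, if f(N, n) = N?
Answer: 4050/25153 - 185*I*√35489/35489 ≈ 0.16101 - 0.98203*I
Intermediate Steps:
s = I*√35489 (s = √(-35489) = I*√35489 ≈ 188.39*I)
q(X) = 2*X² (q(X) = (2*X)*(X + 0) = (2*X)*X = 2*X²)
q(-45)/25153 + f(185, 3)/s = (2*(-45)²)/25153 + 185/((I*√35489)) = (2*2025)*(1/25153) + 185*(-I*√35489/35489) = 4050*(1/25153) - 185*I*√35489/35489 = 4050/25153 - 185*I*√35489/35489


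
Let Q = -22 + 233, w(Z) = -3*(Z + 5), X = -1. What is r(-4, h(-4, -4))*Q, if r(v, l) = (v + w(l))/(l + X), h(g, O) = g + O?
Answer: -1055/9 ≈ -117.22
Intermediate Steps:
h(g, O) = O + g
w(Z) = -15 - 3*Z (w(Z) = -3*(5 + Z) = -15 - 3*Z)
Q = 211
r(v, l) = (-15 + v - 3*l)/(-1 + l) (r(v, l) = (v + (-15 - 3*l))/(l - 1) = (-15 + v - 3*l)/(-1 + l))
r(-4, h(-4, -4))*Q = ((-15 - 4 - 3*(-4 - 4))/(-1 + (-4 - 4)))*211 = ((-15 - 4 - 3*(-8))/(-1 - 8))*211 = ((-15 - 4 + 24)/(-9))*211 = -⅑*5*211 = -5/9*211 = -1055/9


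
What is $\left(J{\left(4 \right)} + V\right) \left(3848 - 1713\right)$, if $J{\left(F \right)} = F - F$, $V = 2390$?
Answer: $5102650$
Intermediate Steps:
$J{\left(F \right)} = 0$
$\left(J{\left(4 \right)} + V\right) \left(3848 - 1713\right) = \left(0 + 2390\right) \left(3848 - 1713\right) = 2390 \cdot 2135 = 5102650$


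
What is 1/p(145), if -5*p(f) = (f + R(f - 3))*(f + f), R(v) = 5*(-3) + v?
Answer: -1/15776 ≈ -6.3387e-5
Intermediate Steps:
R(v) = -15 + v
p(f) = -2*f*(-18 + 2*f)/5 (p(f) = -(f + (-15 + (f - 3)))*(f + f)/5 = -(f + (-15 + (-3 + f)))*2*f/5 = -(f + (-18 + f))*2*f/5 = -(-18 + 2*f)*2*f/5 = -2*f*(-18 + 2*f)/5)
1/p(145) = 1/((4/5)*145*(9 - 1*145)) = 1/((4/5)*145*(9 - 145)) = 1/((4/5)*145*(-136)) = 1/(-15776) = -1/15776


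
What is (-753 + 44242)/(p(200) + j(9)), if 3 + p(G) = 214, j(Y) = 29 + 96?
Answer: 43489/336 ≈ 129.43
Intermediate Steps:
j(Y) = 125
p(G) = 211 (p(G) = -3 + 214 = 211)
(-753 + 44242)/(p(200) + j(9)) = (-753 + 44242)/(211 + 125) = 43489/336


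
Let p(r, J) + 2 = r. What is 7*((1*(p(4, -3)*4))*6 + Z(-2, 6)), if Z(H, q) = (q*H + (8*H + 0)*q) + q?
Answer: -378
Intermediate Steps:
p(r, J) = -2 + r
Z(H, q) = q + 9*H*q (Z(H, q) = (H*q + (8*H)*q) + q = (H*q + 8*H*q) + q = 9*H*q + q = q + 9*H*q)
7*((1*(p(4, -3)*4))*6 + Z(-2, 6)) = 7*((1*((-2 + 4)*4))*6 + 6*(1 + 9*(-2))) = 7*((1*(2*4))*6 + 6*(1 - 18)) = 7*((1*8)*6 + 6*(-17)) = 7*(8*6 - 102) = 7*(48 - 102) = 7*(-54) = -378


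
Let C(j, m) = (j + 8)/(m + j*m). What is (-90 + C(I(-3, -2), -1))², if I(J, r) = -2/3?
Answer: 12544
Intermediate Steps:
I(J, r) = -⅔ (I(J, r) = -2*⅓ = -⅔)
C(j, m) = (8 + j)/(m + j*m)
(-90 + C(I(-3, -2), -1))² = (-90 + (8 - ⅔)/((-1)*(1 - ⅔)))² = (-90 - 1*22/3/⅓)² = (-90 - 1*3*22/3)² = (-90 - 22)² = (-112)² = 12544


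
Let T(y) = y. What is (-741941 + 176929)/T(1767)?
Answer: -565012/1767 ≈ -319.76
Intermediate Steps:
(-741941 + 176929)/T(1767) = (-741941 + 176929)/1767 = -565012*1/1767 = -565012/1767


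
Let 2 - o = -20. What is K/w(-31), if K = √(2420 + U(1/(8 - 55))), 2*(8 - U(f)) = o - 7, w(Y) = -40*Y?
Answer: √9682/2480 ≈ 0.039676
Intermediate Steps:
o = 22 (o = 2 - 1*(-20) = 2 + 20 = 22)
U(f) = ½ (U(f) = 8 - (22 - 7)/2 = 8 - ½*15 = 8 - 15/2 = ½)
K = √9682/2 (K = √(2420 + ½) = √(4841/2) = √9682/2 ≈ 49.199)
K/w(-31) = (√9682/2)/((-40*(-31))) = (√9682/2)/1240 = (√9682/2)*(1/1240) = √9682/2480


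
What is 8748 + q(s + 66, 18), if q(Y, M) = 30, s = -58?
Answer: 8778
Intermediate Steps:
8748 + q(s + 66, 18) = 8748 + 30 = 8778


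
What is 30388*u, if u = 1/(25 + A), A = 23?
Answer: 7597/12 ≈ 633.08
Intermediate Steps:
u = 1/48 (u = 1/(25 + 23) = 1/48 ≈ 0.020833)
30388*u = 30388*(1/48) = 7597/12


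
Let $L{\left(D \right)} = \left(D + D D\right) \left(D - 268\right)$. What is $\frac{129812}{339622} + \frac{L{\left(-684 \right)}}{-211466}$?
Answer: $\frac{37768392284290}{17954626463} \approx 2103.5$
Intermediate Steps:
$L{\left(D \right)} = \left(-268 + D\right) \left(D + D^{2}\right)$ ($L{\left(D \right)} = \left(D + D^{2}\right) \left(-268 + D\right) = \left(-268 + D\right) \left(D + D^{2}\right)$)
$\frac{129812}{339622} + \frac{L{\left(-684 \right)}}{-211466} = \frac{129812}{339622} + \frac{\left(-684\right) \left(-268 + \left(-684\right)^{2} - -182628\right)}{-211466} = 129812 \cdot \frac{1}{339622} + - 684 \left(-268 + 467856 + 182628\right) \left(- \frac{1}{211466}\right) = \frac{64906}{169811} + \left(-684\right) 650216 \left(- \frac{1}{211466}\right) = \frac{64906}{169811} - - \frac{222373872}{105733} = \frac{64906}{169811} + \frac{222373872}{105733} = \frac{37768392284290}{17954626463}$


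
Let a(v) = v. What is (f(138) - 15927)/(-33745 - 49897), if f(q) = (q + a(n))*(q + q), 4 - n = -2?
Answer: -23817/83642 ≈ -0.28475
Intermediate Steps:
n = 6 (n = 4 - 1*(-2) = 4 + 2 = 6)
f(q) = 2*q*(6 + q) (f(q) = (q + 6)*(q + q) = (6 + q)*(2*q) = 2*q*(6 + q))
(f(138) - 15927)/(-33745 - 49897) = (2*138*(6 + 138) - 15927)/(-33745 - 49897) = (2*138*144 - 15927)/(-83642) = (39744 - 15927)*(-1/83642) = 23817*(-1/83642) = -23817/83642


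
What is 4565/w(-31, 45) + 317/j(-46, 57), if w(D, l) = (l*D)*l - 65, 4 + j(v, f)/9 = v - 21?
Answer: -4567463/8030952 ≈ -0.56873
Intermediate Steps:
j(v, f) = -225 + 9*v (j(v, f) = -36 + 9*(v - 21) = -36 + 9*(-21 + v) = -36 + (-189 + 9*v) = -225 + 9*v)
w(D, l) = -65 + D*l**2 (w(D, l) = (D*l)*l - 65 = D*l**2 - 65 = -65 + D*l**2)
4565/w(-31, 45) + 317/j(-46, 57) = 4565/(-65 - 31*45**2) + 317/(-225 + 9*(-46)) = 4565/(-65 - 31*2025) + 317/(-225 - 414) = 4565/(-65 - 62775) + 317/(-639) = 4565/(-62840) + 317*(-1/639) = 4565*(-1/62840) - 317/639 = -913/12568 - 317/639 = -4567463/8030952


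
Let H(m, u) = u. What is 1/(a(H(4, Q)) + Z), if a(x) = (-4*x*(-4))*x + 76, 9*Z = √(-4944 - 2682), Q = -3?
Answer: 2970/654671 - 3*I*√7626/1309342 ≈ 0.0045366 - 0.00020009*I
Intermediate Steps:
Z = I*√7626/9 (Z = √(-4944 - 2682)/9 = √(-7626)/9 = (I*√7626)/9 = I*√7626/9 ≈ 9.703*I)
a(x) = 76 + 16*x² (a(x) = (16*x)*x + 76 = 16*x² + 76 = 76 + 16*x²)
1/(a(H(4, Q)) + Z) = 1/((76 + 16*(-3)²) + I*√7626/9) = 1/((76 + 16*9) + I*√7626/9) = 1/((76 + 144) + I*√7626/9) = 1/(220 + I*√7626/9)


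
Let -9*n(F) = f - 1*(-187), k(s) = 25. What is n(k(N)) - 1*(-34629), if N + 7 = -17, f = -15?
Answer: 311489/9 ≈ 34610.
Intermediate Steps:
N = -24 (N = -7 - 17 = -24)
n(F) = -172/9 (n(F) = -(-15 - 1*(-187))/9 = -(-15 + 187)/9 = -1/9*172 = -172/9)
n(k(N)) - 1*(-34629) = -172/9 - 1*(-34629) = -172/9 + 34629 = 311489/9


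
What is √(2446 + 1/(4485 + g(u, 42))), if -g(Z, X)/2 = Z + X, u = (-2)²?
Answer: √47204010647/4393 ≈ 49.457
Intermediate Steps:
u = 4
g(Z, X) = -2*X - 2*Z (g(Z, X) = -2*(Z + X) = -2*(X + Z) = -2*X - 2*Z)
√(2446 + 1/(4485 + g(u, 42))) = √(2446 + 1/(4485 + (-2*42 - 2*4))) = √(2446 + 1/(4485 + (-84 - 8))) = √(2446 + 1/(4485 - 92)) = √(2446 + 1/4393) = √(10745279/4393) = √47204010647/4393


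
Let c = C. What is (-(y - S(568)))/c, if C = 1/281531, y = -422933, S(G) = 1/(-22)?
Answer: 2619512227775/22 ≈ 1.1907e+11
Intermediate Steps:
S(G) = -1/22
C = 1/281531 ≈ 3.5520e-6
c = 1/281531 ≈ 3.5520e-6
(-(y - S(568)))/c = (-(-422933 - 1*(-1/22)))/(1/281531) = -(-422933 + 1/22)*281531 = -1*(-9304525/22)*281531 = (9304525/22)*281531 = 2619512227775/22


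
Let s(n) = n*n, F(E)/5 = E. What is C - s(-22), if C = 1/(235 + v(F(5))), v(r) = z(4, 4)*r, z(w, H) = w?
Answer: -162139/335 ≈ -484.00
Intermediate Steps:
F(E) = 5*E
v(r) = 4*r
s(n) = n²
C = 1/335 (C = 1/(235 + 4*(5*5)) = 1/(235 + 4*25) = 1/(235 + 100) = 1/335 ≈ 0.0029851)
C - s(-22) = 1/335 - 1*(-22)² = 1/335 - 1*484 = 1/335 - 484 = -162139/335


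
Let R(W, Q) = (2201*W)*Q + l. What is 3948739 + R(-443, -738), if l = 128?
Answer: 723530601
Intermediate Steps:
R(W, Q) = 128 + 2201*Q*W (R(W, Q) = (2201*W)*Q + 128 = 2201*Q*W + 128 = 128 + 2201*Q*W)
3948739 + R(-443, -738) = 3948739 + (128 + 2201*(-738)*(-443)) = 3948739 + (128 + 719581734) = 3948739 + 719581862 = 723530601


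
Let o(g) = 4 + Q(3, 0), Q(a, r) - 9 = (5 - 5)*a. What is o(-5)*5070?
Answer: 65910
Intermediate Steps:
Q(a, r) = 9 (Q(a, r) = 9 + (5 - 5)*a = 9 + 0*a = 9 + 0 = 9)
o(g) = 13 (o(g) = 4 + 9 = 13)
o(-5)*5070 = 13*5070 = 65910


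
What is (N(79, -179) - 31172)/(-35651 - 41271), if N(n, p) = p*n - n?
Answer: 22696/38461 ≈ 0.59010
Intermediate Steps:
N(n, p) = -n + n*p (N(n, p) = n*p - n = -n + n*p)
(N(79, -179) - 31172)/(-35651 - 41271) = (79*(-1 - 179) - 31172)/(-35651 - 41271) = (79*(-180) - 31172)/(-76922) = (-14220 - 31172)*(-1/76922) = -45392*(-1/76922) = 22696/38461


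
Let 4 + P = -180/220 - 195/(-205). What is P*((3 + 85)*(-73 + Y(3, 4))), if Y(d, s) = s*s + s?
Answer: 739456/41 ≈ 18036.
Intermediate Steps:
Y(d, s) = s + s**2 (Y(d, s) = s**2 + s = s + s**2)
P = -1744/451 (P = -4 + (-180/220 - 195/(-205)) = -4 + (-180*1/220 - 195*(-1/205)) = -4 + (-9/11 + 39/41) = -4 + 60/451 = -1744/451 ≈ -3.8670)
P*((3 + 85)*(-73 + Y(3, 4))) = -1744*(3 + 85)*(-73 + 4*(1 + 4))/451 = -13952*(-73 + 4*5)/41 = -13952*(-73 + 20)/41 = -13952*(-53)/41 = -1744/451*(-4664) = 739456/41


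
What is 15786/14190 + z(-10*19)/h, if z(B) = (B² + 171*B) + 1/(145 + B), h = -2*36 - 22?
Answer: -74612551/2000790 ≈ -37.292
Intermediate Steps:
h = -94 (h = -72 - 22 = -94)
z(B) = B² + 1/(145 + B) + 171*B
15786/14190 + z(-10*19)/h = 15786/14190 + ((1 + (-10*19)³ + 316*(-10*19)² + 24795*(-10*19))/(145 - 10*19))/(-94) = 15786*(1/14190) + ((1 + (-190)³ + 316*(-190)² + 24795*(-190))/(145 - 190))*(-1/94) = 2631/2365 + ((1 - 6859000 + 316*36100 - 4711050)/(-45))*(-1/94) = 2631/2365 - (1 - 6859000 + 11407600 - 4711050)/45*(-1/94) = 2631/2365 - 1/45*(-162449)*(-1/94) = 2631/2365 + (162449/45)*(-1/94) = 2631/2365 - 162449/4230 = -74612551/2000790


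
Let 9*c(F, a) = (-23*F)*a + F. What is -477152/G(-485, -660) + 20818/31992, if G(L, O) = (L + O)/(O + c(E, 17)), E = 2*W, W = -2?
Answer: -247632186609/1221028 ≈ -2.0281e+5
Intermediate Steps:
E = -4 (E = 2*(-2) = -4)
c(F, a) = F/9 - 23*F*a/9 (c(F, a) = ((-23*F)*a + F)/9 = (-23*F*a + F)/9 = (F - 23*F*a)/9 = F/9 - 23*F*a/9)
G(L, O) = (L + O)/(520/3 + O) (G(L, O) = (L + O)/(O + (⅑)*(-4)*(1 - 23*17)) = (L + O)/(O + (⅑)*(-4)*(1 - 391)) = (L + O)/(O + (⅑)*(-4)*(-390)) = (L + O)/(O + 520/3) = (L + O)/(520/3 + O))
-477152/G(-485, -660) + 20818/31992 = -477152*(520 + 3*(-660))/(3*(-485 - 660)) + 20818/31992 = -477152/(3*(-1145)/(520 - 1980)) + 20818*(1/31992) = -477152/(3*(-1145)/(-1460)) + 10409/15996 = -477152/(3*(-1/1460)*(-1145)) + 10409/15996 = -477152/687/292 + 10409/15996 = -477152*292/687 + 10409/15996 = -139328384/687 + 10409/15996 = -247632186609/1221028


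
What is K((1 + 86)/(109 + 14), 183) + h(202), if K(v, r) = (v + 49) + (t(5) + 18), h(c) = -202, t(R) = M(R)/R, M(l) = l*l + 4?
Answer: -26341/205 ≈ -128.49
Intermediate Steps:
M(l) = 4 + l² (M(l) = l² + 4 = 4 + l²)
t(R) = (4 + R²)/R
K(v, r) = 364/5 + v (K(v, r) = (v + 49) + ((5 + 4/5) + 18) = (49 + v) + ((5 + 4*(⅕)) + 18) = (49 + v) + ((5 + ⅘) + 18) = (49 + v) + (29/5 + 18) = (49 + v) + 119/5 = 364/5 + v)
K((1 + 86)/(109 + 14), 183) + h(202) = (364/5 + (1 + 86)/(109 + 14)) - 202 = (364/5 + 87/123) - 202 = (364/5 + 87*(1/123)) - 202 = (364/5 + 29/41) - 202 = 15069/205 - 202 = -26341/205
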